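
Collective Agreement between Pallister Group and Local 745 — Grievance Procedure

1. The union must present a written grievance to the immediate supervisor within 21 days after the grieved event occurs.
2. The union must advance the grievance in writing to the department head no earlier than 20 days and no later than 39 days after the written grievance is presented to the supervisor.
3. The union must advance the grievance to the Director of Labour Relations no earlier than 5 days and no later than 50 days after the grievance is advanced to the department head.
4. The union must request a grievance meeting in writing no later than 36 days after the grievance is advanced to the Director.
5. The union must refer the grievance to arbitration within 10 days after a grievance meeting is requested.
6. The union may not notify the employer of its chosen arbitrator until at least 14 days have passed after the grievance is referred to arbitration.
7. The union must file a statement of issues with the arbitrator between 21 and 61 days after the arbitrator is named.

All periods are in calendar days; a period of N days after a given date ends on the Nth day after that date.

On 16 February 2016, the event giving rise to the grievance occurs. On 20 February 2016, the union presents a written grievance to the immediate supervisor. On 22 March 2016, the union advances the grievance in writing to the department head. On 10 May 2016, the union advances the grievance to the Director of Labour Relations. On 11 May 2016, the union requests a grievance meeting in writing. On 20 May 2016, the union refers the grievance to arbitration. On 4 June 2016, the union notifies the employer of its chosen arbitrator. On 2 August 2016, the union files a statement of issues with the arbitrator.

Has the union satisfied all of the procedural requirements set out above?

Yes

(1) due by 16 February 2016 + 21 days = 8 March 2016; 20 February 2016 is within that limit.
(2) the permitted window runs from 20 February 2016 + 20 = 11 March 2016 to 20 February 2016 + 39 = 30 March 2016; 22 March 2016 falls inside that range.
(3) the permitted window runs from 22 March 2016 + 5 = 27 March 2016 to 22 March 2016 + 50 = 11 May 2016; done 10 May 2016, which is between those dates.
(4) due by 10 May 2016 + 36 days = 15 June 2016; completed 11 May 2016, before the deadline.
(5) due by 11 May 2016 + 10 days = 21 May 2016; 20 May 2016 is within that limit.
(6) permitted from 20 May 2016 + 14 days = 3 June 2016 onward; 4 June 2016 is on or after that date.
(7) the permitted window runs from 4 June 2016 + 21 = 25 June 2016 to 4 June 2016 + 61 = 4 August 2016; 2 August 2016 falls inside that range.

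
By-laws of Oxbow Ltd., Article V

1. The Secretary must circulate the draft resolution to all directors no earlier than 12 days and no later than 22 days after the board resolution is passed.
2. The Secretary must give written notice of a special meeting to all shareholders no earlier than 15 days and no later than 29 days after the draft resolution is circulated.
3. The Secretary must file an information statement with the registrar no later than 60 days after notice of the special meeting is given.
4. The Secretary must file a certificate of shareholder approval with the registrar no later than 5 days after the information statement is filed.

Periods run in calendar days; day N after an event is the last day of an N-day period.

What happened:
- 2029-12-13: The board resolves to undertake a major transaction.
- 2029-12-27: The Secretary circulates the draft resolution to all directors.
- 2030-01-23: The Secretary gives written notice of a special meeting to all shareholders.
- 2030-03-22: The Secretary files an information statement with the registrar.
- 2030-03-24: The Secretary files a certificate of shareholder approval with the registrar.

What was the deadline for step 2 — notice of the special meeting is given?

Step 2 runs from 2029-12-27, when the draft resolution is circulated. The window is 15–29 days after 2029-12-27; it closes on 2030-01-25.

2030-01-25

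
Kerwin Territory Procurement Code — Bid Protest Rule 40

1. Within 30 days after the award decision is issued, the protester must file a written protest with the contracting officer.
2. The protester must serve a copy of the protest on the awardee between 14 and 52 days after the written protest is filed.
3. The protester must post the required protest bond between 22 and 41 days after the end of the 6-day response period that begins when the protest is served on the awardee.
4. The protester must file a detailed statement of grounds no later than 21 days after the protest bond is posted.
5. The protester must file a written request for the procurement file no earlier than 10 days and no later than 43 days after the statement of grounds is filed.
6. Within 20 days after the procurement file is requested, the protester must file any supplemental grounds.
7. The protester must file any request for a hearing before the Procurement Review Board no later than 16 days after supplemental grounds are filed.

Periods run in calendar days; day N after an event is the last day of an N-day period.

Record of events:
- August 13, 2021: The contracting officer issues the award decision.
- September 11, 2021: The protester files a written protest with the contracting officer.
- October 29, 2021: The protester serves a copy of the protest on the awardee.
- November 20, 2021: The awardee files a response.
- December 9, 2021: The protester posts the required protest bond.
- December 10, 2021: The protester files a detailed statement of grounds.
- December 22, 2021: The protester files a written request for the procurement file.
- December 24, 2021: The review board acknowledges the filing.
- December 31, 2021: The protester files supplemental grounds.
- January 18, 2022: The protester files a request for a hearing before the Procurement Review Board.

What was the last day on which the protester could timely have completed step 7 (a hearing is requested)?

January 16, 2022

Step 7 runs from December 31, 2021, when supplemental grounds are filed. 16 days after December 31, 2021 is January 16, 2022.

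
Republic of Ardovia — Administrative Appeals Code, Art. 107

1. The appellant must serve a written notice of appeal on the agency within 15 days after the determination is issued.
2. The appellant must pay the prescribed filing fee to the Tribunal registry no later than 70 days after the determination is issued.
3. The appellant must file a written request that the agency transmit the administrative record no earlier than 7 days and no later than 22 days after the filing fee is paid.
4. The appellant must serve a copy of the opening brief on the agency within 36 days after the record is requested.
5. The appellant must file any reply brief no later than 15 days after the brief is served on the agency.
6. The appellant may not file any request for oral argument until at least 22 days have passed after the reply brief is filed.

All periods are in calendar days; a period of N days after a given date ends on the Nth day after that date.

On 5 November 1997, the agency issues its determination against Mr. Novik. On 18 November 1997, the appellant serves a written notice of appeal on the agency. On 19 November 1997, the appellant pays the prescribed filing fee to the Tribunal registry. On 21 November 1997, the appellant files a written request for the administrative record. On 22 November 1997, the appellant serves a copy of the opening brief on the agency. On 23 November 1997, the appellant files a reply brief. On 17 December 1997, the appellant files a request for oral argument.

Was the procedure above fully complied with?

Step 1 — counting 15 days from 5 November 1997 (when the determination is issued) gives a deadline of 20 November 1997; done 18 November 1997 — timely.
Step 2 — counting 70 days from 5 November 1997 (when the determination is issued) gives a deadline of 14 January 1998; 19 November 1997 is within that limit.
Step 3 — 7 and 22 days from 19 November 1997 (when the filing fee is paid) are 26 November 1997 and 11 December 1997 respectively; done 21 November 1997 — 5 days before the window opened.
The analysis stops there.

No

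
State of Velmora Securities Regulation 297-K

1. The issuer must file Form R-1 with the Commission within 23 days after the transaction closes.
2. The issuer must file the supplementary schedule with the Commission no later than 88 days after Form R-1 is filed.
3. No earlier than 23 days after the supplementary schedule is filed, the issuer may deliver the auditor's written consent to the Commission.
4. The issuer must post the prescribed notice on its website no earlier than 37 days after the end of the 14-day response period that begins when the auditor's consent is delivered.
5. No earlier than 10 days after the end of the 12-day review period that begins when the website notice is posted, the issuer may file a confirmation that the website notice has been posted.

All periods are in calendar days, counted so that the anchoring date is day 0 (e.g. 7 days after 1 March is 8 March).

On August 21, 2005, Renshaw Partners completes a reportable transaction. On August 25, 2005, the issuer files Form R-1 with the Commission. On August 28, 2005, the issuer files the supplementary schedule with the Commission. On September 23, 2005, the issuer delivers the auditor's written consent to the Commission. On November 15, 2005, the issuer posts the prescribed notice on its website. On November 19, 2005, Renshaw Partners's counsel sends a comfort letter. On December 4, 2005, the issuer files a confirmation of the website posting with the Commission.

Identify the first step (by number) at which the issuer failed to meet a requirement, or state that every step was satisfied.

Step 1: 23 days after August 21, 2005 (when the transaction closes) is September 13, 2005; done August 25, 2005 — timely.
Step 2: 88 days after August 25, 2005 (when Form R-1 is filed) is November 21, 2005; done August 28, 2005 — timely.
Step 3: the earliest permitted date is 23 days after August 28, 2005 (when the supplementary schedule is filed), i.e. September 20, 2005; done September 23, 2005 — permitted.
Step 4: the earliest permitted date is 37 days after October 7, 2005 (end of the 14-day response period, which began when the auditor's consent is delivered on September 23, 2005), i.e. November 13, 2005; November 15, 2005 is on or after that date.
Step 5: the earliest permitted date is 10 days after November 27, 2005 (end of the 12-day review period, which began when the website notice is posted on November 15, 2005), i.e. December 7, 2005; acted on December 4, 2005, 3 days prematurely.

Step 5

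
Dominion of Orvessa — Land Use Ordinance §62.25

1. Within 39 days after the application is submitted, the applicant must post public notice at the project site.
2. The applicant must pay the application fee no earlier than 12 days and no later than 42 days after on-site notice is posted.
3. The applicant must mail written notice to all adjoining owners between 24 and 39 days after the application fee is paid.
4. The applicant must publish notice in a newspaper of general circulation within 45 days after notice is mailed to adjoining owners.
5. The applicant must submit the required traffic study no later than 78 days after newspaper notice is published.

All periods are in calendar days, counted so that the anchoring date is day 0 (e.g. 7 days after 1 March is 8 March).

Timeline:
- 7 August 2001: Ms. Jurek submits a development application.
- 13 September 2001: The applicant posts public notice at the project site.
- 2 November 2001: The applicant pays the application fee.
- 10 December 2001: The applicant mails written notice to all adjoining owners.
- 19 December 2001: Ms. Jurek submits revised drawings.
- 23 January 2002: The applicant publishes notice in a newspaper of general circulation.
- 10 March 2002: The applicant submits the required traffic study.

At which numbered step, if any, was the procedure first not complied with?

Step 2

Step 1 — counting 39 days from 7 August 2001 (when the application is submitted) gives a deadline of 15 September 2001; done 13 September 2001 — timely.
Step 2 — 12 and 42 days from 13 September 2001 (when on-site notice is posted) are 25 September 2001 and 25 October 2001 respectively; 2 November 2001 is 8 days past the end of the window.
The procedure was therefore not followed at step 2.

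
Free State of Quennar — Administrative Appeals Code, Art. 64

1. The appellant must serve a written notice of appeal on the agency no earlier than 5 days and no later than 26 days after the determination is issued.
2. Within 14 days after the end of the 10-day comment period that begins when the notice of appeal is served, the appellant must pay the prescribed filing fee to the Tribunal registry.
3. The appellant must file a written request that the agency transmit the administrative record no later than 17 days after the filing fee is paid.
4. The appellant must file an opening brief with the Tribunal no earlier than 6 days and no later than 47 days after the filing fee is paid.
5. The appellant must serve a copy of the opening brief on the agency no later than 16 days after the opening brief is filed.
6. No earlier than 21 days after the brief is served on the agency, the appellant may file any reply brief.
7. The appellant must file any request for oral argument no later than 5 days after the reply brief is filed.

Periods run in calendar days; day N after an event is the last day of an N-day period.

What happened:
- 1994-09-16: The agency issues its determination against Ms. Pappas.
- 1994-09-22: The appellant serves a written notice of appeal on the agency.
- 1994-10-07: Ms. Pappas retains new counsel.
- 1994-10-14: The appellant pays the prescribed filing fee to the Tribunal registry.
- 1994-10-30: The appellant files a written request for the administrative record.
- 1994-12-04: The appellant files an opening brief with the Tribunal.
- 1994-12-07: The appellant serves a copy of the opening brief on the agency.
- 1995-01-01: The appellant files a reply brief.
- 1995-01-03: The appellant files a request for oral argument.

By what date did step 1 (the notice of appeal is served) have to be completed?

Step 1 runs from 1994-09-16, when the determination is issued. The window is 5–26 days after 1994-09-16; it closes on 1994-10-12.

1994-10-12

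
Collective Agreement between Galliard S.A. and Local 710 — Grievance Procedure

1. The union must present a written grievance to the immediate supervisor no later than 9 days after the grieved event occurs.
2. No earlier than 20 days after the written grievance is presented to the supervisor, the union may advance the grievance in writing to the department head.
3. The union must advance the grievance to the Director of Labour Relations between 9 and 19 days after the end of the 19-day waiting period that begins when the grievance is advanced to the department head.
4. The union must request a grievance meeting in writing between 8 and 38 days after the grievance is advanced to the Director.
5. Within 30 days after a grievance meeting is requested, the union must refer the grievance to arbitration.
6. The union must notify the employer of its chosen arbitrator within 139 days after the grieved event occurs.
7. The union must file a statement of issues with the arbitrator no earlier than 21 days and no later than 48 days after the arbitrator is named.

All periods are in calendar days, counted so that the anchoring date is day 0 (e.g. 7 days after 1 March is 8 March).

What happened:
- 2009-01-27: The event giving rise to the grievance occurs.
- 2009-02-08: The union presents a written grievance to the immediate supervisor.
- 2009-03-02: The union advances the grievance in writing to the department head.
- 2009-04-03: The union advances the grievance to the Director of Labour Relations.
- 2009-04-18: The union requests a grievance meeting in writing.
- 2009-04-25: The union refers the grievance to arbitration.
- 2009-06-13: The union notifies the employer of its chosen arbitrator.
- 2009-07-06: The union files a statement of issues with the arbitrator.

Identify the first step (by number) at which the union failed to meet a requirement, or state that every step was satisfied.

Step 1: 9 days after 2009-01-27 (when the grieved event occurs) is 2009-02-05; done 2009-02-08 — 3 days late.
The analysis stops there.

Step 1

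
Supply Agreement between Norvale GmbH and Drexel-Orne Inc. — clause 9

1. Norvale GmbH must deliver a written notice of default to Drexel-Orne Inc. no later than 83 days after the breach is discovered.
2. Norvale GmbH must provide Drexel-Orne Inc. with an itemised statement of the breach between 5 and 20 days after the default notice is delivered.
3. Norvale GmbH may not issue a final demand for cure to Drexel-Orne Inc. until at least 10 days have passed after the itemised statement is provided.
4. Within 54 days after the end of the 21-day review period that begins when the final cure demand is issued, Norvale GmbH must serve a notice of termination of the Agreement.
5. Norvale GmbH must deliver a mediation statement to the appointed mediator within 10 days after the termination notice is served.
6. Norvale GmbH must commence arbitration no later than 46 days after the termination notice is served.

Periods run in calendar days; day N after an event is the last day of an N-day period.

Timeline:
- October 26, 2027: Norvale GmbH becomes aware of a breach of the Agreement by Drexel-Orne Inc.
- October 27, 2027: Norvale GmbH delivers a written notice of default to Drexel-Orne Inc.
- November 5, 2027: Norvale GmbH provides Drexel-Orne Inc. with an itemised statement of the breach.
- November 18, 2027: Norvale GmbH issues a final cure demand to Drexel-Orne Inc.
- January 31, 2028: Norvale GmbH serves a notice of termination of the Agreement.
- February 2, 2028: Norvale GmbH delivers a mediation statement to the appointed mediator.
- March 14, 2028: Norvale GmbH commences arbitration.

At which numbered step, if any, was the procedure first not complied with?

Step 1: 83 days after October 26, 2027 (when the breach is discovered) is January 17, 2028; October 27, 2027 is within that limit.
Step 2: the window is 5–20 days after October 27, 2027 (when the default notice is delivered), so November 1, 2027 through November 16, 2027; November 5, 2027 falls inside that range.
Step 3: the earliest permitted date is 10 days after November 5, 2027 (when the itemised statement is provided), i.e. November 15, 2027; done November 18, 2027 — permitted.
Step 4: 54 days after December 9, 2027 (end of the 21-day review period, which began when the final cure demand is issued on November 18, 2027) is February 1, 2028; January 31, 2028 is within that limit.
Step 5: 10 days after January 31, 2028 (when the termination notice is served) is February 10, 2028; February 2, 2028 is within that limit.
Step 6: 46 days after January 31, 2028 (when the termination notice is served) is March 17, 2028; completed March 14, 2028, before the deadline.

None — every step was satisfied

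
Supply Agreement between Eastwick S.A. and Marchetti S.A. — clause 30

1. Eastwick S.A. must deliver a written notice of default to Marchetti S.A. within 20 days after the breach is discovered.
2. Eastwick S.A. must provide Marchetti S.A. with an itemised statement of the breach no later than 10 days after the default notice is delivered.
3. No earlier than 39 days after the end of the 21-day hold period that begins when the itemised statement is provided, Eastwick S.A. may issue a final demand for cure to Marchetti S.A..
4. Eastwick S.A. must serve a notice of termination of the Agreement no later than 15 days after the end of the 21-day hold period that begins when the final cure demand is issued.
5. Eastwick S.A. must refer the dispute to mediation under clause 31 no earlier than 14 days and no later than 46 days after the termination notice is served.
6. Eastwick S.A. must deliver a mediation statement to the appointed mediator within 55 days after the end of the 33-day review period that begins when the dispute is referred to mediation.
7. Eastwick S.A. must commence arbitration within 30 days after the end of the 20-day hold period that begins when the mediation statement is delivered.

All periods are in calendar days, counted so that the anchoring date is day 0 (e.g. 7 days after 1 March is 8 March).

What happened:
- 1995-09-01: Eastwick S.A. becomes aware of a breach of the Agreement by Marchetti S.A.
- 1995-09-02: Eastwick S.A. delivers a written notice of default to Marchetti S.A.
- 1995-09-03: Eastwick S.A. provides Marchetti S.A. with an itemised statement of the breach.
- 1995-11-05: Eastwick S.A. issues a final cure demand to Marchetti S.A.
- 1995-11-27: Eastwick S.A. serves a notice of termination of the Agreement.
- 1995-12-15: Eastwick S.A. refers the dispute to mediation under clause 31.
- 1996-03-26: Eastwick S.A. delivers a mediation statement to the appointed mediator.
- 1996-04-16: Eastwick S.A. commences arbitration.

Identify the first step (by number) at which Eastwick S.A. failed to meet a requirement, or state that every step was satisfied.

Step 1 — counting 20 days from 1995-09-01 (when the breach is discovered) gives a deadline of 1995-09-21; done 1995-09-02 — timely.
Step 2 — counting 10 days from 1995-09-02 (when the default notice is delivered) gives a deadline of 1995-09-12; done 1995-09-03 — timely.
Step 3 — must wait 39 days from 1995-09-24 (end of the 21-day hold period, which began when the itemised statement is provided on 1995-09-03), so not before 1995-11-02; 1995-11-05 is on or after that date.
Step 4 — counting 15 days from 1995-11-26 (end of the 21-day hold period, which began when the final cure demand is issued on 1995-11-05) gives a deadline of 1995-12-11; done 1995-11-27 — timely.
Step 5 — 14 and 46 days from 1995-11-27 (when the termination notice is served) are 1995-12-11 and 1996-01-12 respectively; done 1995-12-15, which is between those dates.
Step 6 — counting 55 days from 1996-01-17 (end of the 33-day review period, which began when the dispute is referred to mediation on 1995-12-15) gives a deadline of 1996-03-12; 1996-03-26 misses that deadline by 14 days.
The procedure was therefore not followed at step 6.

Step 6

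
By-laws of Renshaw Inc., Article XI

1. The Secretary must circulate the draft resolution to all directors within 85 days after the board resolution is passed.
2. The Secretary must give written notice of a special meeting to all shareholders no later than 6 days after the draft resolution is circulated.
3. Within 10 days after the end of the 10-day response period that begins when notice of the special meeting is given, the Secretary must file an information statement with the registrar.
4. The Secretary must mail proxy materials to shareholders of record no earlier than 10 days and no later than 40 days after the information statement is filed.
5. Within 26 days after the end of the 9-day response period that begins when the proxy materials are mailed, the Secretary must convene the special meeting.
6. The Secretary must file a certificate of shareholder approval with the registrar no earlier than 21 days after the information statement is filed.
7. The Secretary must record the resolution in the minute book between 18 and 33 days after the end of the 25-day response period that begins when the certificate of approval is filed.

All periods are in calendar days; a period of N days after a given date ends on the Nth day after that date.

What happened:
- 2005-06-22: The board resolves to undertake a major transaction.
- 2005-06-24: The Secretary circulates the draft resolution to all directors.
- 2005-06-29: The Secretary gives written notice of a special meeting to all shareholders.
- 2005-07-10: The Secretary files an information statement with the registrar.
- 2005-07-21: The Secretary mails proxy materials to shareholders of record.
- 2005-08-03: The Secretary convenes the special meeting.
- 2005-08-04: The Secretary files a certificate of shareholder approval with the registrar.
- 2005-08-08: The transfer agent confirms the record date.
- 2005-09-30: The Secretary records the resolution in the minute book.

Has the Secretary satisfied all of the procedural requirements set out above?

Yes

Step 1: 85 days after 2005-06-22 (when the board resolution is passed) is 2005-09-15; completed 2005-06-24, before the deadline.
Step 2: 6 days after 2005-06-24 (when the draft resolution is circulated) is 2005-06-30; 2005-06-29 is within that limit.
Step 3: 10 days after 2005-07-09 (end of the 10-day response period, which began when notice of the special meeting is given on 2005-06-29) is 2005-07-19; completed 2005-07-10, before the deadline.
Step 4: the window is 10–40 days after 2005-07-10 (when the information statement is filed), so 2005-07-20 through 2005-08-19; done 2005-07-21 — within the window.
Step 5: 26 days after 2005-07-30 (end of the 9-day response period, which began when the proxy materials are mailed on 2005-07-21) is 2005-08-25; done 2005-08-03 — timely.
Step 6: the earliest permitted date is 21 days after 2005-07-10 (when the information statement is filed), i.e. 2005-07-31; 2005-08-04 is on or after that date.
Step 7: the window is 18–33 days after 2005-08-29 (end of the 25-day response period, which began when the certificate of approval is filed on 2005-08-04), so 2005-09-16 through 2005-10-01; done 2005-09-30 — within the window.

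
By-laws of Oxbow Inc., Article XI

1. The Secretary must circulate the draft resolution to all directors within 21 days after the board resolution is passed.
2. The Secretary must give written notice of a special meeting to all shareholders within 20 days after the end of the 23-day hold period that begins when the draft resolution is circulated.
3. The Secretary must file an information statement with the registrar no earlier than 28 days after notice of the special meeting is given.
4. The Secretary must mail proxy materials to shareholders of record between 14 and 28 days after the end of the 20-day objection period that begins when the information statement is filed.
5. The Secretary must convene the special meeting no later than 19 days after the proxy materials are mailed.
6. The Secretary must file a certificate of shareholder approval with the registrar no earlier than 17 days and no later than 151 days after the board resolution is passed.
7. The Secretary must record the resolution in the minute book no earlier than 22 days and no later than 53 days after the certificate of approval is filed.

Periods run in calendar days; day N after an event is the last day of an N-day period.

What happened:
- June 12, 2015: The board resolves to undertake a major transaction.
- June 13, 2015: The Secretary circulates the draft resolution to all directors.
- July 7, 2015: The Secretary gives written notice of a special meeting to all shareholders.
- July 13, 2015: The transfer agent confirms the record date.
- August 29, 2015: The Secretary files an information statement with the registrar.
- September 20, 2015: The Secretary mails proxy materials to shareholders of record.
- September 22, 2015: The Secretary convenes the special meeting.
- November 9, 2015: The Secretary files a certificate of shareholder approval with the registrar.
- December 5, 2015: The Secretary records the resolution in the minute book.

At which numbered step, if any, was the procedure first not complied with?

(1) due by June 12, 2015 + 21 days = July 3, 2015; completed June 13, 2015, before the deadline.
(2) due by July 6, 2015 + 20 days = July 26, 2015; completed July 7, 2015, before the deadline.
(3) permitted from July 7, 2015 + 28 days = August 4, 2015 onward; done August 29, 2015 — permitted.
(4) the permitted window runs from September 18, 2015 + 14 = October 2, 2015 to September 18, 2015 + 28 = October 16, 2015; September 20, 2015 is 12 days too early.
The analysis stops there.

Step 4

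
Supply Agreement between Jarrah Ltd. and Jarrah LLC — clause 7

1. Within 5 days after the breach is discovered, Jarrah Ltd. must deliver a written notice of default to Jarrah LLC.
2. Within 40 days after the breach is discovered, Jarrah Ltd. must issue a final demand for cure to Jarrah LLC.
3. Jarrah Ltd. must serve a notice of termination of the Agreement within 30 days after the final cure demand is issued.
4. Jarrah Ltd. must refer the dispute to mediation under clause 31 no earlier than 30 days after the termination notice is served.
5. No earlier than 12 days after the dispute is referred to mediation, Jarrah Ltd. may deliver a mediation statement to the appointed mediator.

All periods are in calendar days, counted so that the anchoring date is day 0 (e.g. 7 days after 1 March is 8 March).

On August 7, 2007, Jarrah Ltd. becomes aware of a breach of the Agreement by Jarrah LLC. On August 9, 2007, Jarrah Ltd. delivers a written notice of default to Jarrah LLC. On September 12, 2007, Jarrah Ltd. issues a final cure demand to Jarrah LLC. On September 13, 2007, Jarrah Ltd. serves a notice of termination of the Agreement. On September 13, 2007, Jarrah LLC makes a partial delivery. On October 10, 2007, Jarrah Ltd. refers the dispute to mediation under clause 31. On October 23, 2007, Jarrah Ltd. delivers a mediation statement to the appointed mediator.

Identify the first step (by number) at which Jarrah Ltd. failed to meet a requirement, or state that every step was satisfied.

Step 1: 5 days after August 7, 2007 (when the breach is discovered) is August 12, 2007; August 9, 2007 is within that limit.
Step 2: 40 days after August 7, 2007 (when the breach is discovered) is September 16, 2007; September 12, 2007 is within that limit.
Step 3: 30 days after September 12, 2007 (when the final cure demand is issued) is October 12, 2007; done September 13, 2007 — timely.
Step 4: the earliest permitted date is 30 days after September 13, 2007 (when the termination notice is served), i.e. October 13, 2007; done October 10, 2007 — 3 days too early.

Step 4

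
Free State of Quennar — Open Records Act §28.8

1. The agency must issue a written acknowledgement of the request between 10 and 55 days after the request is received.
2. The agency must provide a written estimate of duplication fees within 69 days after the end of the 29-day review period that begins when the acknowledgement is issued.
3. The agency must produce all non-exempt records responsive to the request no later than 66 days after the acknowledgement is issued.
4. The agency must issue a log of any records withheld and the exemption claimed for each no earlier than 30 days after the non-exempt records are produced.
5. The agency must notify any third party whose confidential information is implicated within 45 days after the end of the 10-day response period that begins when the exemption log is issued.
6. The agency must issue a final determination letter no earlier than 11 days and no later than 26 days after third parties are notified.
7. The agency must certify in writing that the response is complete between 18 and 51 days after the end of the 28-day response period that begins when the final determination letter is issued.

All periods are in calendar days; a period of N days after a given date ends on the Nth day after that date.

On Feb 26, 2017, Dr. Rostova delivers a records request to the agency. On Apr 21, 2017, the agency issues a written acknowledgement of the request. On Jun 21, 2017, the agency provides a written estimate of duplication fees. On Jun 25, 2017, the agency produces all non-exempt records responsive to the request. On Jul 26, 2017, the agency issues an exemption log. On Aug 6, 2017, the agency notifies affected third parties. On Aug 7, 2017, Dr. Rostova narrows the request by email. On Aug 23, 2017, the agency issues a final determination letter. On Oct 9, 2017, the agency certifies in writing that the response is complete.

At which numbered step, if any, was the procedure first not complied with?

Step 1: the window is 10–55 days after Feb 26, 2017 (when the request is received), so Mar 8, 2017 through Apr 22, 2017; Apr 21, 2017 falls inside that range.
Step 2: 69 days after May 20, 2017 (end of the 29-day review period, which began when the acknowledgement is issued on Apr 21, 2017) is Jul 28, 2017; Jun 21, 2017 is within that limit.
Step 3: 66 days after Apr 21, 2017 (when the acknowledgement is issued) is Jun 26, 2017; done Jun 25, 2017 — timely.
Step 4: the earliest permitted date is 30 days after Jun 25, 2017 (when the non-exempt records are produced), i.e. Jul 25, 2017; Jul 26, 2017 is on or after that date.
Step 5: 45 days after Aug 5, 2017 (end of the 10-day response period, which began when the exemption log is issued on Jul 26, 2017) is Sep 19, 2017; done Aug 6, 2017 — timely.
Step 6: the window is 11–26 days after Aug 6, 2017 (when third parties are notified), so Aug 17, 2017 through Sep 1, 2017; Aug 23, 2017 falls inside that range.
Step 7: the window is 18–51 days after Sep 20, 2017 (end of the 28-day response period, which began when the final determination letter is issued on Aug 23, 2017), so Oct 8, 2017 through Nov 10, 2017; done Oct 9, 2017, which is between those dates.

None — every step was satisfied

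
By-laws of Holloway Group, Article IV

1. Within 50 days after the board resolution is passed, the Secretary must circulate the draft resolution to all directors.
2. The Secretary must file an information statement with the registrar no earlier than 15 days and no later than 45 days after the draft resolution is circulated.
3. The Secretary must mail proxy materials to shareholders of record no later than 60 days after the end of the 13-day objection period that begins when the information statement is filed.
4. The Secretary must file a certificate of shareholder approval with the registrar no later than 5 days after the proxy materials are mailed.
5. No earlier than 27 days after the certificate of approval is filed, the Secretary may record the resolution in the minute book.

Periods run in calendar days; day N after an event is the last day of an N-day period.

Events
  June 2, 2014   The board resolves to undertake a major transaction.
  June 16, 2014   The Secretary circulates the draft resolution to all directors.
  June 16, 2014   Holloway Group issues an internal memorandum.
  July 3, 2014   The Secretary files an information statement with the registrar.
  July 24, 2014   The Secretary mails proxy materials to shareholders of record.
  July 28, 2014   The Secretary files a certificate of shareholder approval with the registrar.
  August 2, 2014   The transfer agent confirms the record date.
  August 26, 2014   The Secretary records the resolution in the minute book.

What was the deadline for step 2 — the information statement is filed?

Step 2 runs from June 16, 2014, when the draft resolution is circulated. The window is 15–45 days after June 16, 2014; it closes on July 31, 2014.

July 31, 2014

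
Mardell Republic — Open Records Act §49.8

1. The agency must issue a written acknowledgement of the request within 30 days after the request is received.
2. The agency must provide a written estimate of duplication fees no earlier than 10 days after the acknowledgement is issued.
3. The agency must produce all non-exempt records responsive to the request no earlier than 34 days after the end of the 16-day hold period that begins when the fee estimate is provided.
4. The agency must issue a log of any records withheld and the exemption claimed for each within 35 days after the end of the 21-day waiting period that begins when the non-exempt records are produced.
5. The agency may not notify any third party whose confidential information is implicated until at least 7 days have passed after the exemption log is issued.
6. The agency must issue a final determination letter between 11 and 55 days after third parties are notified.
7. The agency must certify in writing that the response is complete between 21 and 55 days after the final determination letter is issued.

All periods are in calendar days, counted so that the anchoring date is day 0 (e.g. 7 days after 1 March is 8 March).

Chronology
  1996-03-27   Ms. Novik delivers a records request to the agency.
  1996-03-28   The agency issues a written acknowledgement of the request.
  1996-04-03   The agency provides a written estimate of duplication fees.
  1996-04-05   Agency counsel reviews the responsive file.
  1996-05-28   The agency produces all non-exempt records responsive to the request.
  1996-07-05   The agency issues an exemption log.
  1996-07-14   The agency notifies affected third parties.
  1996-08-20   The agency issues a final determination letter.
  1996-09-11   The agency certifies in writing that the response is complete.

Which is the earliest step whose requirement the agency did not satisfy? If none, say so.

Step 2

(1) due by 1996-03-27 + 30 days = 1996-04-26; completed 1996-03-28, before the deadline.
(2) permitted from 1996-03-28 + 10 days = 1996-04-07 onward; 1996-04-03 is 4 days before the earliest permitted date.
The analysis stops there.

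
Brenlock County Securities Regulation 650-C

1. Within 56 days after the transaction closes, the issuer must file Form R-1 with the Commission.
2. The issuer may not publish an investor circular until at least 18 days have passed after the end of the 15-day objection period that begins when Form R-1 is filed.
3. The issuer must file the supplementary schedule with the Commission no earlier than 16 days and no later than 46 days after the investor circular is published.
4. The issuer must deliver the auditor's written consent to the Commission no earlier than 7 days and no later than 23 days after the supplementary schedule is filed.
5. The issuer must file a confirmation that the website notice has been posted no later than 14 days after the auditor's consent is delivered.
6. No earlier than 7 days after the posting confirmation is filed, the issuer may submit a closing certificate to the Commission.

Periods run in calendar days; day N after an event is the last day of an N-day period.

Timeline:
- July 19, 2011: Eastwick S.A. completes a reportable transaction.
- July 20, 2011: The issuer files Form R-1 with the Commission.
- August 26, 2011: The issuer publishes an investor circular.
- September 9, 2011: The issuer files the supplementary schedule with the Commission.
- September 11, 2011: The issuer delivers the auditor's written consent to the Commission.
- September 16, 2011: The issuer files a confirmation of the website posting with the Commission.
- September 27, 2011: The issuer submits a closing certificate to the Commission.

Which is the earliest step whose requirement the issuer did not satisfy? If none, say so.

Step 3

Step 1 — counting 56 days from July 19, 2011 (when the transaction closes) gives a deadline of September 13, 2011; July 20, 2011 is within that limit.
Step 2 — must wait 18 days from August 4, 2011 (end of the 15-day objection period, which began when Form R-1 is filed on July 20, 2011), so not before August 22, 2011; done August 26, 2011 — permitted.
Step 3 — 16 and 46 days from August 26, 2011 (when the investor circular is published) are September 11, 2011 and October 11, 2011 respectively; September 9, 2011 is 2 days too early.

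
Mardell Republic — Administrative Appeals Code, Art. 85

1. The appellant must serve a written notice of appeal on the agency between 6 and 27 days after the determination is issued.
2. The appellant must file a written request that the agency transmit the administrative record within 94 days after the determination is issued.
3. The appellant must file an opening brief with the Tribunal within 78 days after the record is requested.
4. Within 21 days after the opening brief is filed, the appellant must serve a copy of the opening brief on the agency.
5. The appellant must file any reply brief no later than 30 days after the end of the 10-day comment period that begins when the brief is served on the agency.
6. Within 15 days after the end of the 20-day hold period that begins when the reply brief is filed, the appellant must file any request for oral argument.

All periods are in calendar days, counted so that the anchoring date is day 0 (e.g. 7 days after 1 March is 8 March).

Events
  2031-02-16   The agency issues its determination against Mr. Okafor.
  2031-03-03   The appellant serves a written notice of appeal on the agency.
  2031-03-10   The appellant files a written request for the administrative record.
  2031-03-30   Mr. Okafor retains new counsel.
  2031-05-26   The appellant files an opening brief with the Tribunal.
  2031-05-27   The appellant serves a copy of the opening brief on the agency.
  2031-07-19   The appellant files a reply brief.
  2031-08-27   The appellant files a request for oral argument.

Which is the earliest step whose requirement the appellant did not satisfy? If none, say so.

(1) the permitted window runs from 2031-02-16 + 6 = 2031-02-22 to 2031-02-16 + 27 = 2031-03-15; done 2031-03-03 — within the window.
(2) due by 2031-02-16 + 94 days = 2031-05-21; done 2031-03-10 — timely.
(3) due by 2031-03-10 + 78 days = 2031-05-27; completed 2031-05-26, before the deadline.
(4) due by 2031-05-26 + 21 days = 2031-06-16; completed 2031-05-27, before the deadline.
(5) due by 2031-06-06 + 30 days = 2031-07-06; done 2031-07-19 — 13 days late.
The analysis stops there.

Step 5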